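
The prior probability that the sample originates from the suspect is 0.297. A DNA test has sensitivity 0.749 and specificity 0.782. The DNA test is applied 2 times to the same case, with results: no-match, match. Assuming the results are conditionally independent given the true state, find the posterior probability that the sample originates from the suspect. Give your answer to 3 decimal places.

Posterior P(H) ≈ 0.318

With H the event that the sample originates from the suspect, the joint likelihood of the observed sequence is P(data|H) = 0.251·0.749 = 0.18800 and P(data|¬H) = 0.782·0.218 = 0.17048.
Bayes: P(H|data) = 0.297·0.18800 / (0.297·0.18800 + 0.703·0.17048) = 0.055836/0.17568 = 0.3178.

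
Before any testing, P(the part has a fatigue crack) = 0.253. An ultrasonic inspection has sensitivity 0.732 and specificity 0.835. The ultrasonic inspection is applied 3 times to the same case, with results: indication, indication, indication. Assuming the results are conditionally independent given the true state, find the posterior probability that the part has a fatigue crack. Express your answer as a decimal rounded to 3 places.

Posterior P(H) ≈ 0.967

With H the event that the part has a fatigue crack, the joint likelihood of the observed sequence is P(data|H) = 0.732·0.732·0.732 = 0.39222 and P(data|¬H) = 0.165·0.165·0.165 = 0.0044921.
Bayes: P(H|data) = 0.253·0.39222 / (0.253·0.39222 + 0.747·0.0044921) = 0.099232/0.10259 = 0.9673.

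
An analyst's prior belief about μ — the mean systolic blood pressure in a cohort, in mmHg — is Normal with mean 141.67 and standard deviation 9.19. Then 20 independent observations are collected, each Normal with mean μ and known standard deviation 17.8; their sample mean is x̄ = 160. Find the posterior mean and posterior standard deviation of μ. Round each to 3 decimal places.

Posterior mean ≈ 157.105; posterior SD ≈ 3.652

Prior precision 1/τ₀² = 1/9.19² = 0.0118405; data precision n/σ² = 20/17.8² = 0.0631233.
Posterior precision = 0.0118405 + 0.0631233 = 0.0749638, giving posterior SD = 1/√0.0749638 = 3.652.
Posterior mean = (0.0118405·141.67 + 0.0631233·160) / 0.0749638 = 157.105.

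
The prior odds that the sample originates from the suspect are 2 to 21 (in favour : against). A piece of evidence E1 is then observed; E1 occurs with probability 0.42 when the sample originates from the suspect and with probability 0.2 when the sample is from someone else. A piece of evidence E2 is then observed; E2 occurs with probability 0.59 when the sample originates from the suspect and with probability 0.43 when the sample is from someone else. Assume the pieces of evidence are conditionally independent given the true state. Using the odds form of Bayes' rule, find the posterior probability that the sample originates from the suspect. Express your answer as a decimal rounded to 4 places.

Prior odds = 2/21 = 0.095238. In log-odds, ln(0.095238) = -2.3514.
Add log likelihood ratios: ln(2.1000) + ln(1.3721) = 1.0583.
Posterior log-odds = -1.2931, so posterior odds = exp(-1.2931) = 0.27442. Converting, P(H|E) = 0.27442/1.2744 = 0.2153.

Posterior probability ≈ 0.2153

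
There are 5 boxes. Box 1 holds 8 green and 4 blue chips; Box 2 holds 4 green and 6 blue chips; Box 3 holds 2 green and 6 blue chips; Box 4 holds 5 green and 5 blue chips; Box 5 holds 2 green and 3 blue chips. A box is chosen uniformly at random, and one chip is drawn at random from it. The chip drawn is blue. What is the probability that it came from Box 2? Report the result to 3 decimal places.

Posterior probability ≈ 0.216

Tabulate prior·likelihood by source: [1] prior 0.2, lik 0.3333, product 0.06667; [2] prior 0.2, lik 0.6, product 0.1200; [3] prior 0.2, lik 0.75, product 0.1500; [4] prior 0.2, lik 0.5, product 0.1000; [5] prior 0.2, lik 0.6, product 0.1200.
Normalizing constant = 0.55667; the posterior for Box 2 is its product over the sum, 0.1200/0.55667 = 0.216.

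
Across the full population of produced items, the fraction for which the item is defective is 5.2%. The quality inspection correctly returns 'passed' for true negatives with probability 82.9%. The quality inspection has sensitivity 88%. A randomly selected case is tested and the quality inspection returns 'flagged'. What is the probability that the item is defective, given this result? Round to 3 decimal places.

Let H be the event that the item is defective. P(H) = 0.052, so P(¬H) = 0.948. With E the 'flagged' result, P(E|H) = 0.88 and P(E|¬H) = 0.171.
P(E) = 0.88·0.052 + 0.171·0.948 = 0.045760 + 0.16211 = 0.20787.
By Bayes' theorem, P(H|E) = 0.045760 / 0.20787 = 0.220.

P(H | E) ≈ 0.220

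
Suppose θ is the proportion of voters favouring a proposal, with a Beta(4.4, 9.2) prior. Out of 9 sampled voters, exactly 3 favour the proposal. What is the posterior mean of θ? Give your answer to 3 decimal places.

Observing 3 successes and 6 failures updates Beta(4.4, 9.2) by adding the success and failure counts to the two shape parameters: α = 4.4+3 = 7.4, β = 9.2+6 = 15.2.
E[θ | data] = 7.4/(7.4+15.2) = 0.327.

Posterior mean ≈ 0.327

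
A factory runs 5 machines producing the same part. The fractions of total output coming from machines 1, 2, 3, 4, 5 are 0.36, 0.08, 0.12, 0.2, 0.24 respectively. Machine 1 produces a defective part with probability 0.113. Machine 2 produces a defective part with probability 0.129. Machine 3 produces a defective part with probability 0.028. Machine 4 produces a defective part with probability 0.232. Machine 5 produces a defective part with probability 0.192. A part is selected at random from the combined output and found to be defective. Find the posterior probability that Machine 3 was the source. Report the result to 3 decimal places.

P(defective|M1) = 0.113; P(defective|M2) = 0.129; P(defective|M3) = 0.028; P(defective|M4) = 0.232; P(defective|M5) = 0.192.
Prior × likelihood for each source: 0.36·0.113=0.04068, 0.08·0.129=0.01032, 0.12·0.028=0.003360, 0.2·0.232=0.04640, 0.24·0.192=0.04608. Summing gives P(defective) = 0.14684.
P(Machine 3 | defective) = 0.003360 / 0.14684 = 0.023.

Posterior probability ≈ 0.023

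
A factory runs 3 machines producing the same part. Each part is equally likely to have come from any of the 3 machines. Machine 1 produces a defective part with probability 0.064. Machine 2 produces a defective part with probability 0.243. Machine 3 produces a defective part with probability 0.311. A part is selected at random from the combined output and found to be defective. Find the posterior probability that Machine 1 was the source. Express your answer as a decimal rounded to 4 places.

Posterior probability ≈ 0.1036

P(defective|M1) = 0.064; P(defective|M2) = 0.243; P(defective|M3) = 0.311.
Prior × likelihood for each source: 0.333333·0.064=0.02133, 0.333333·0.243=0.08100, 0.333333·0.311=0.1037. Summing gives P(defective) = 0.20600.
P(Machine 1 | defective) = 0.02133 / 0.20600 = 0.1036.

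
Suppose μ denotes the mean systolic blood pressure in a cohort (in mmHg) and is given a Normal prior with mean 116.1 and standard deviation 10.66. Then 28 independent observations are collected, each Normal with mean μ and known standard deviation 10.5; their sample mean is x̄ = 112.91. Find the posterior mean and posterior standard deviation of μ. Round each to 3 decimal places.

Posterior mean ≈ 113.017; posterior SD ≈ 1.951

Prior precision 1/τ₀² = 1/10.66² = 0.00880006; data precision n/σ² = 28/10.5² = 0.253968.
Posterior precision = 0.00880006 + 0.253968 = 0.262768, giving posterior SD = 1/√0.262768 = 1.951.
Posterior mean = (0.00880006·116.1 + 0.253968·112.91) / 0.262768 = 113.017.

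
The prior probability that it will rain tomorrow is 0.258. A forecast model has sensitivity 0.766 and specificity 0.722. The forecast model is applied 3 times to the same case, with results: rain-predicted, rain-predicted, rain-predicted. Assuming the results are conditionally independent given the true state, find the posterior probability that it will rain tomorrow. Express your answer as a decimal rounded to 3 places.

With H the event that it will rain tomorrow, the joint likelihood of the observed sequence is P(data|H) = 0.766·0.766·0.766 = 0.44946 and P(data|¬H) = 0.278·0.278·0.278 = 0.021485.
Bayes: P(H|data) = 0.258·0.44946 / (0.258·0.44946 + 0.742·0.021485) = 0.11596/0.13190 = 0.8791.

Posterior P(H) ≈ 0.879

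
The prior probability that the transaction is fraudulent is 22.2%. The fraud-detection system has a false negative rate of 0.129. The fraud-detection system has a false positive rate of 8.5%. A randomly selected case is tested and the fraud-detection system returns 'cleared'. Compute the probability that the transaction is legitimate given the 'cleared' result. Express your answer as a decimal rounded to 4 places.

Write H for 'the transaction is fraudulent'. Prior odds H:¬H = 0.222/0.778 = 0.28535. For the 'cleared' outcome, the likelihood ratio is 0.129/0.915 = 0.14098.
Posterior odds = 0.28535 × 0.14098 = 0.040229, so P(H|E) = 0.040229/(1+0.040229) = 0.0387. Then P(¬H|E) = 1 − 0.0387 = 0.9613.

P(¬H | E) ≈ 0.9613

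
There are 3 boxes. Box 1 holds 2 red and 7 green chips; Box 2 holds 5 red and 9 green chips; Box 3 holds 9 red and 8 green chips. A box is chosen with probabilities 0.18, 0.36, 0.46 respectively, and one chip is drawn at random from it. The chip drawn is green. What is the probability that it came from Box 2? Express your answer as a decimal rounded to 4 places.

Tabulate prior·likelihood by source: [1] prior 0.18, lik 0.7778, product 0.1400; [2] prior 0.36, lik 0.6429, product 0.2314; [3] prior 0.46, lik 0.4706, product 0.2165.
Normalizing constant = 0.58790; the posterior for Box 2 is its product over the sum, 0.2314/0.58790 = 0.3937.

Posterior probability ≈ 0.3937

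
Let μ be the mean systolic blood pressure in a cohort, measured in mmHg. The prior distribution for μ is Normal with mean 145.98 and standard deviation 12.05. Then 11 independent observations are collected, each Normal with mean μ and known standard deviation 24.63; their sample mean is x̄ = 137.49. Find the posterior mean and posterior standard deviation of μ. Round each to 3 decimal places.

Posterior mean ≈ 139.827; posterior SD ≈ 6.322

With known σ, the Normal prior is conjugate. Weight on the data is w = (n/σ²)/(n/σ² + 1/τ₀²) = 0.0181328/(0.0181328+0.00688693) = 0.72474.
Posterior mean = w·x̄ + (1−w)·μ₀ = 0.72474·137.49 + 0.27526·145.98 = 139.827. Posterior variance = 1/(0.0181328+0.00688693) = 39.9685, so SD = 6.322.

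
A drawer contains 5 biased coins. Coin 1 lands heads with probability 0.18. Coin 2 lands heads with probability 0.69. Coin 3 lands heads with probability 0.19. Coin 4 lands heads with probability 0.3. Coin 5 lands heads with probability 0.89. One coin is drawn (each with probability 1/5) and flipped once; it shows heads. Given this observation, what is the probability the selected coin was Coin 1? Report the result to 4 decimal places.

Tabulate prior·likelihood by source: [1] prior 0.2, lik 0.18, product 0.03600; [2] prior 0.2, lik 0.69, product 0.1380; [3] prior 0.2, lik 0.19, product 0.03800; [4] prior 0.2, lik 0.3, product 0.06000; [5] prior 0.2, lik 0.89, product 0.1780.
Normalizing constant = 0.45000; the posterior for Coin 1 is its product over the sum, 0.03600/0.45000 = 0.0800.

Posterior probability ≈ 0.0800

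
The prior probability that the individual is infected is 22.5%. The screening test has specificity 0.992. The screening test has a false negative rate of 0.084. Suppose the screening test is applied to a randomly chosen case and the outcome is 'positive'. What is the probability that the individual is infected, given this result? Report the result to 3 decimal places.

P(H | E) ≈ 0.971

Let H be the event that the individual is infected. P(H) = 0.225, so P(¬H) = 0.775. With E the 'positive' result, P(E|H) = 0.916 and P(E|¬H) = 0.008.
P(E) = 0.916·0.225 + 0.008·0.775 = 0.20610 + 0.0062000 = 0.21230.
By Bayes' theorem, P(H|E) = 0.20610 / 0.21230 = 0.971.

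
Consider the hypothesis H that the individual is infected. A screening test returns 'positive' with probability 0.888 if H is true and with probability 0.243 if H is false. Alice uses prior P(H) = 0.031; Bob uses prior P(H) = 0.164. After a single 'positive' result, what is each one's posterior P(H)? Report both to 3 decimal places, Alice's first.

P('+'|H) = 0.888, P('+'|¬H) = 0.243.
Alice: numerator 0.888·0.031 = 0.027528; evidence = 0.027528+0.243·0.969 = 0.26299; posterior = 0.105.
Bob: numerator 0.888·0.164 = 0.14563; evidence = 0.14563+0.243·0.836 = 0.34878; posterior = 0.418.

Alice: 0.105; Bob: 0.418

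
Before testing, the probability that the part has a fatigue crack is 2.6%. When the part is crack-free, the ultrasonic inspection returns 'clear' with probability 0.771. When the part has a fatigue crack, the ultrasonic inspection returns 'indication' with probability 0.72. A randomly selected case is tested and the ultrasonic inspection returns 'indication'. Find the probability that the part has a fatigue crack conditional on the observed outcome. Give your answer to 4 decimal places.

P(H | E) ≈ 0.0774

Write H for 'the part has a fatigue crack'. Prior odds H:¬H = 0.026/0.974 = 0.026694. For the 'indication' outcome, the likelihood ratio is 0.72/0.229 = 3.1441.
Posterior odds = 0.026694 × 3.1441 = 0.083929, so P(H|E) = 0.083929/(1+0.083929) = 0.0774.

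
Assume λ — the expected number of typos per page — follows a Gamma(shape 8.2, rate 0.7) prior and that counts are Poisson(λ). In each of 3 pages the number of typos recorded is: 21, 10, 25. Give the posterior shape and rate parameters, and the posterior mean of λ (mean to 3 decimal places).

Posterior: Gamma(shape=64.2, rate=3.7); mean ≈ 17.351

Total count ∑xᵢ = 56 over n = 3 pages.
Gamma is conjugate to the Poisson likelihood: posterior is Gamma(shape = 8.2+56 = 64.2, rate = 0.7+3 = 3.7).
Posterior mean = shape/rate = 64.2/3.7 = 17.351.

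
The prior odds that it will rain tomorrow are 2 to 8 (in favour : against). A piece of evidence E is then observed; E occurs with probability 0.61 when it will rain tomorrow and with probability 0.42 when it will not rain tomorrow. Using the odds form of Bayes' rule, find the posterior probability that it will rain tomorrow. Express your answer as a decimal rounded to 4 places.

Posterior probability ≈ 0.2664

Prior odds = 2/8 = 0.25000. In log-odds, ln(0.25000) = -1.3863.
Add log likelihood ratio: ln(1.4524) = 0.37320.
Posterior log-odds = -1.0131, so posterior odds = exp(-1.0131) = 0.36310. Converting, P(H|E) = 0.36310/1.3631 = 0.2664.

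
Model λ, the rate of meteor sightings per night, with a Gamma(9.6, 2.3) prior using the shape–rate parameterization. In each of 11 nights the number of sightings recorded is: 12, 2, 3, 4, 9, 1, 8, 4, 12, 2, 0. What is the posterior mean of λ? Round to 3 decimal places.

Posterior mean ≈ 5.008

Total count ∑xᵢ = 57 over n = 11 nights.
Gamma is conjugate to the Poisson likelihood: posterior is Gamma(shape = 9.6+57 = 66.6, rate = 2.3+11 = 13.3).
Posterior mean = shape/rate = 66.6/13.3 = 5.008.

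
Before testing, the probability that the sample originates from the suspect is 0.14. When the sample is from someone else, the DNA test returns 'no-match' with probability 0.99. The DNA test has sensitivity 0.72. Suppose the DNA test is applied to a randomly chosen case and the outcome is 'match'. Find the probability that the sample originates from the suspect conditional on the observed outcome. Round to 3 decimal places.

P(H | E) ≈ 0.921

Write H for 'the sample originates from the suspect'. Prior odds H:¬H = 0.14/0.86 = 0.16279. For the 'match' outcome, the likelihood ratio is 0.72/0.01 = 72.000.
Posterior odds = 0.16279 × 72.000 = 11.721, so P(H|E) = 11.721/(1+11.721) = 0.921.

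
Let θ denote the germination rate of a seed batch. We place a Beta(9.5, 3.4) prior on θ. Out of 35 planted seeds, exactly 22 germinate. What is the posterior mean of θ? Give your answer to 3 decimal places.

The binomial likelihood is conjugate to the Beta prior: with 22 successes and 13 failures, the posterior is Beta(9.5+22, 3.4+13) = Beta(31.5, 16.4).
E[θ | data] = 31.5/(31.5+16.4) = 0.658.

Posterior mean ≈ 0.658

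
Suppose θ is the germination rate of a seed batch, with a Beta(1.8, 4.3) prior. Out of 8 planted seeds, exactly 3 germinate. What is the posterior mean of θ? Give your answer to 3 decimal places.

The binomial likelihood is conjugate to the Beta prior: with 3 successes and 5 failures, the posterior is Beta(1.8+3, 4.3+5) = Beta(4.8, 9.3).
E[θ | data] = 4.8/(4.8+9.3) = 0.340.

Posterior mean ≈ 0.340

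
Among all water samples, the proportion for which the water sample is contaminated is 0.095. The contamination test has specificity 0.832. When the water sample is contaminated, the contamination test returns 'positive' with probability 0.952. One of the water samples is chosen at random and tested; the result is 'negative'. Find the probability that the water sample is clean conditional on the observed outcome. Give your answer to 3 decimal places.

P(¬H | E) ≈ 0.994

Write H for 'the water sample is contaminated'. Prior odds H:¬H = 0.095/0.905 = 0.10497. For the 'negative' outcome, the likelihood ratio is 0.048/0.832 = 0.057692.
Posterior odds = 0.10497 × 0.057692 = 0.0060561, so P(H|E) = 0.0060561/(1+0.0060561) = 0.006. Then P(¬H|E) = 1 − 0.006 = 0.994.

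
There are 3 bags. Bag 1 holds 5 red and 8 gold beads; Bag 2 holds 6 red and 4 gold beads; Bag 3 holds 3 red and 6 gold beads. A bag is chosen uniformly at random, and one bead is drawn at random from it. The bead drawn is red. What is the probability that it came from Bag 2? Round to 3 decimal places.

Posterior probability ≈ 0.455

P(red|Bag 1) = 0.3846; P(red|Bag 2) = 0.6; P(red|Bag 3) = 0.3333.
Prior × likelihood for each source: 0.333333·0.3846=0.1282, 0.333333·0.6=0.2000, 0.333333·0.3333=0.1111. Summing gives P(red) = 0.43932.
P(Bag 2 | red) = 0.2000 / 0.43932 = 0.455.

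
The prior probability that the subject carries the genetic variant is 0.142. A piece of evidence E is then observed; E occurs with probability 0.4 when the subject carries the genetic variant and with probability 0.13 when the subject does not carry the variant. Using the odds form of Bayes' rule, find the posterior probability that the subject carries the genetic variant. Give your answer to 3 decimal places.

Prior odds = 0.142/(1−0.142) = 0.16550.
Likelihood ratio for E = 0.4/0.13 = 3.0769.
Posterior odds = prior odds × LR = 0.50923.
Posterior probability = odds/(1+odds) = 0.50923/1.5092 = 0.337.

Posterior probability ≈ 0.337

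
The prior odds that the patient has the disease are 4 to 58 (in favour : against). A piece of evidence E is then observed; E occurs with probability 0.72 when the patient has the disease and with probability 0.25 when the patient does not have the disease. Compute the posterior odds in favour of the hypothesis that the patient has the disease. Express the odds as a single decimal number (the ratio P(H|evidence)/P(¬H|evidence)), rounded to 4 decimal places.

Posterior odds ≈ 0.1986

Prior odds = 4/58 = 0.068966. In log-odds, ln(0.068966) = -2.6741.
Add log likelihood ratio: ln(2.8800) = 1.0578.
Posterior log-odds = -1.6164, so posterior odds = exp(-1.6164) = 0.19862.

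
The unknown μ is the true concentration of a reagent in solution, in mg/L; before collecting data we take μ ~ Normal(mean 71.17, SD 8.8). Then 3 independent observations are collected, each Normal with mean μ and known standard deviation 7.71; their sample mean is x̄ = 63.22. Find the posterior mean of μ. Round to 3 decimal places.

Prior precision 1/τ₀² = 1/8.8² = 0.0129132; data precision n/σ² = 3/7.71² = 0.0504676.
Posterior precision = 0.0129132 + 0.0504676 = 0.0633808.
Posterior mean = (0.0129132·71.17 + 0.0504676·63.22) / 0.0633808 = 64.840.

Posterior mean ≈ 64.840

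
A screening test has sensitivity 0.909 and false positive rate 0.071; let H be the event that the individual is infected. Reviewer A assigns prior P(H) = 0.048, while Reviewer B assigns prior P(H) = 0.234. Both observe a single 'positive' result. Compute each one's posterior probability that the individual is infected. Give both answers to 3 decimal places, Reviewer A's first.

P('+'|H) = 0.909, P('+'|¬H) = 0.071.
Reviewer A: numerator 0.909·0.048 = 0.043632; evidence = 0.043632+0.071·0.952 = 0.11122; posterior = 0.392.
Reviewer B: numerator 0.909·0.234 = 0.21271; evidence = 0.21271+0.071·0.766 = 0.26709; posterior = 0.796.

Reviewer A: 0.392; Reviewer B: 0.796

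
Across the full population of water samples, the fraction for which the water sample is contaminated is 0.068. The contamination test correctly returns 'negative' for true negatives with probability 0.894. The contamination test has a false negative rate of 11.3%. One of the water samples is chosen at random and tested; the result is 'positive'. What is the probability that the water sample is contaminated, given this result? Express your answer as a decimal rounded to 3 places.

P(H | E) ≈ 0.379

Let H be the event that the water sample is contaminated. P(H) = 0.068, so P(¬H) = 0.932. With E the 'positive' result, P(E|H) = 0.887 and P(E|¬H) = 0.106.
P(E) = 0.887·0.068 + 0.106·0.932 = 0.060316 + 0.098792 = 0.15911.
By Bayes' theorem, P(H|E) = 0.060316 / 0.15911 = 0.379.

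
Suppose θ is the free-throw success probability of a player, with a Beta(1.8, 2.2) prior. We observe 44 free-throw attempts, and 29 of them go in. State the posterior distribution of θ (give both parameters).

Observing 29 successes and 15 failures updates Beta(1.8, 2.2) by adding the success and failure counts to the two shape parameters: α = 1.8+29 = 30.8, β = 2.2+15 = 17.2.

Posterior: Beta(30.8, 17.2)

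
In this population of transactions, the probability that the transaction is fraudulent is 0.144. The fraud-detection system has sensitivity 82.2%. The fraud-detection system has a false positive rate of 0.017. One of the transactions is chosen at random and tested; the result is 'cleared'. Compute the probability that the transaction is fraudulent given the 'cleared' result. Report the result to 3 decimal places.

P(H | E) ≈ 0.030

Let H be the event that the transaction is fraudulent. P(H) = 0.144, so P(¬H) = 0.856. With E the 'cleared' result, P(E|H) = 0.178 and P(E|¬H) = 0.983.
P(E) = 0.178·0.144 + 0.983·0.856 = 0.025632 + 0.84145 = 0.86708.
By Bayes' theorem, P(H|E) = 0.025632 / 0.86708 = 0.030.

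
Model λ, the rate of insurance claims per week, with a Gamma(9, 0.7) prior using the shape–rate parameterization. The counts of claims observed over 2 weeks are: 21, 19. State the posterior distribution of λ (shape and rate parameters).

The Poisson likelihood adds the total count to the shape and the number of exposure periods to the rate. Here ∑xᵢ = 40 and n = 2, so shape 9→49 and rate 0.7→2.7.

Posterior: Gamma(shape=49, rate=2.7)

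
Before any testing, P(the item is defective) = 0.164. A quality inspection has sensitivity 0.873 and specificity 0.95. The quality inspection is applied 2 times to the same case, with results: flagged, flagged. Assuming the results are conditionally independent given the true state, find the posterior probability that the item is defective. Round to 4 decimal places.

Posterior P(H) ≈ 0.9836

Let H be the event that the item is defective; start with P(H) = 0.164. P('flagged'|H) = 0.873, P('flagged'|¬H) = 0.05.
Update on result 1 ('flagged'): P(H) ← 0.873·0.1640 / (0.873·0.1640 + 0.05·0.8360) = 0.14317/0.18497 = 0.7740.
Update on result 2 ('flagged'): P(H) ← 0.873·0.7740 / (0.873·0.7740 + 0.05·0.2260) = 0.67572/0.68702 = 0.9836.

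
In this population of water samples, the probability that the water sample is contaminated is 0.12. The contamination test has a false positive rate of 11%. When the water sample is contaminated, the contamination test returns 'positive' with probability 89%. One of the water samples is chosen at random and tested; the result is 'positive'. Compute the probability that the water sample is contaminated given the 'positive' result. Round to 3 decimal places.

P(H | E) ≈ 0.525

Write H for 'the water sample is contaminated'. Prior odds H:¬H = 0.12/0.88 = 0.13636. For the 'positive' outcome, the likelihood ratio is 0.89/0.11 = 8.0909.
Posterior odds = 0.13636 × 8.0909 = 1.1033, so P(H|E) = 1.1033/(1+1.1033) = 0.525.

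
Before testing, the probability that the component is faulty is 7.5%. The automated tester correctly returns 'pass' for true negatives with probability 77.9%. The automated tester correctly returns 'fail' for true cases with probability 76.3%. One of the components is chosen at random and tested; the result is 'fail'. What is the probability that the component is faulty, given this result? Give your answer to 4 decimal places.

Let H be the event that the component is faulty. P(H) = 0.075, so P(¬H) = 0.925. With E the 'fail' result, P(E|H) = 0.763 and P(E|¬H) = 0.221.
P(E) = 0.763·0.075 + 0.221·0.925 = 0.057225 + 0.20443 = 0.26165.
By Bayes' theorem, P(H|E) = 0.057225 / 0.26165 = 0.2187.

P(H | E) ≈ 0.2187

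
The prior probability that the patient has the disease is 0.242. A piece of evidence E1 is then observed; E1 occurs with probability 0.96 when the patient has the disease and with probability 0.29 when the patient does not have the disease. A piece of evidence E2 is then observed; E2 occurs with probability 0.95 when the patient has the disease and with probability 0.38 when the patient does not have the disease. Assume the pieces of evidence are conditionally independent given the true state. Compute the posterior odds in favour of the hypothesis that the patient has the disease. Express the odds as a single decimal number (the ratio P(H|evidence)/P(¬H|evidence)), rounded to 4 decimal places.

Posterior odds ≈ 2.6422

Prior odds = 0.242/(1−0.242) = 0.31926. In log-odds, ln(0.31926) = -1.1417.
Add log likelihood ratios: ln(3.3103) + ln(2.5000) = 2.1133.
Posterior log-odds = 0.97160, so posterior odds = exp(0.97160) = 2.6422.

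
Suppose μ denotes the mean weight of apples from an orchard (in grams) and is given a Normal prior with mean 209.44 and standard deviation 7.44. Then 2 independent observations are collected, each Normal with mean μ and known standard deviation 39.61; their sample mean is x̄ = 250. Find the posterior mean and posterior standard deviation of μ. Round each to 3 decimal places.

Posterior mean ≈ 212.113; posterior SD ≈ 7.191

With known σ, the Normal prior is conjugate. Weight on the data is w = (n/σ²)/(n/σ² + 1/τ₀²) = 0.00127474/(0.00127474+0.0180657) = 0.065911.
Posterior mean = w·x̄ + (1−w)·μ₀ = 0.065911·250 + 0.93409·209.44 = 212.113. Posterior variance = 1/(0.00127474+0.0180657) = 51.7052, so SD = 7.191.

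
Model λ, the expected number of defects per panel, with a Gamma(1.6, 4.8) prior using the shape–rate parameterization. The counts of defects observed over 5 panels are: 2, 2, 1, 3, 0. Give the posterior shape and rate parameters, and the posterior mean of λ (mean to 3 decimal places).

Total count ∑xᵢ = 8 over n = 5 panels.
Gamma is conjugate to the Poisson likelihood: posterior is Gamma(shape = 1.6+8 = 9.6, rate = 4.8+5 = 9.8).
Posterior mean = shape/rate = 9.6/9.8 = 0.980.

Posterior: Gamma(shape=9.6, rate=9.8); mean ≈ 0.980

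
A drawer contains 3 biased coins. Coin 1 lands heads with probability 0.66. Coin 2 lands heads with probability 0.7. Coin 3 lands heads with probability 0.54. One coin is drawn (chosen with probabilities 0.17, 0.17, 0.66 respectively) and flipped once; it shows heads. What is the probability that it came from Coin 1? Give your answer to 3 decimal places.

Tabulate prior·likelihood by source: [1] prior 0.17, lik 0.66, product 0.1122; [2] prior 0.17, lik 0.7, product 0.1190; [3] prior 0.66, lik 0.54, product 0.3564.
Normalizing constant = 0.58760; the posterior for Coin 1 is its product over the sum, 0.1122/0.58760 = 0.191.

Posterior probability ≈ 0.191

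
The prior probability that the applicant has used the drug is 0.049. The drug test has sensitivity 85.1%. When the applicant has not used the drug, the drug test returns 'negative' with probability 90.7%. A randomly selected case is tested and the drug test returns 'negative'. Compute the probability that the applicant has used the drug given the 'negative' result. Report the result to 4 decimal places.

P(H | E) ≈ 0.0084

Let H be the event that the applicant has used the drug. P(H) = 0.049, so P(¬H) = 0.951. With E the 'negative' result, P(E|H) = 0.149 and P(E|¬H) = 0.907.
P(E) = 0.149·0.049 + 0.907·0.951 = 0.0073010 + 0.86256 = 0.86986.
By Bayes' theorem, P(H|E) = 0.0073010 / 0.86986 = 0.0084.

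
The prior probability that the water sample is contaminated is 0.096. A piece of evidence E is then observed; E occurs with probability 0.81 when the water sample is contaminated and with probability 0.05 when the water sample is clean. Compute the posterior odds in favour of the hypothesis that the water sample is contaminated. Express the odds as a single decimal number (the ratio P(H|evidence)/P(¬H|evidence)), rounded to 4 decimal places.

Prior odds = 0.096/(1−0.096) = 0.10619.
Likelihood ratio for E = 0.81/0.05 = 16.200.
Posterior odds = prior odds × LR = 1.7204.

Posterior odds ≈ 1.7204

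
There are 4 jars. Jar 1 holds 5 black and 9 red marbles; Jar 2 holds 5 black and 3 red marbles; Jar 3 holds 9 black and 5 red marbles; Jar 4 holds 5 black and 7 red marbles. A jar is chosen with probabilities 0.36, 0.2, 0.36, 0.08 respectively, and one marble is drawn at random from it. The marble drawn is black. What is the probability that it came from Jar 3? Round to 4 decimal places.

Posterior probability ≈ 0.4465

Tabulate prior·likelihood by source: [1] prior 0.36, lik 0.3571, product 0.1286; [2] prior 0.2, lik 0.625, product 0.1250; [3] prior 0.36, lik 0.6429, product 0.2314; [4] prior 0.08, lik 0.4167, product 0.03333.
Normalizing constant = 0.51833; the posterior for Jar 3 is its product over the sum, 0.2314/0.51833 = 0.4465.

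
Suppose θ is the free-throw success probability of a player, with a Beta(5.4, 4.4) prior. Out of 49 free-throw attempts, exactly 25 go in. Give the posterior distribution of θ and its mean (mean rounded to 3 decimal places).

The binomial likelihood is conjugate to the Beta prior: with 25 successes and 24 failures, the posterior is Beta(5.4+25, 4.4+24) = Beta(30.4, 28.4).
E[θ | data] = 30.4/(30.4+28.4) = 0.517.

Posterior: Beta(30.4, 28.4); mean ≈ 0.517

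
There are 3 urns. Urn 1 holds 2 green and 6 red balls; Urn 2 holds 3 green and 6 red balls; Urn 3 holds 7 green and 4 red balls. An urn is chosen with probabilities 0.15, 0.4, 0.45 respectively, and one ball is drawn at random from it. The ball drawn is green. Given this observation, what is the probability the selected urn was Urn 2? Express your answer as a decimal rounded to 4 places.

Tabulate prior·likelihood by source: [1] prior 0.15, lik 0.25, product 0.03750; [2] prior 0.4, lik 0.3333, product 0.1333; [3] prior 0.45, lik 0.6364, product 0.2864.
Normalizing constant = 0.45720; the posterior for Urn 2 is its product over the sum, 0.1333/0.45720 = 0.2916.

Posterior probability ≈ 0.2916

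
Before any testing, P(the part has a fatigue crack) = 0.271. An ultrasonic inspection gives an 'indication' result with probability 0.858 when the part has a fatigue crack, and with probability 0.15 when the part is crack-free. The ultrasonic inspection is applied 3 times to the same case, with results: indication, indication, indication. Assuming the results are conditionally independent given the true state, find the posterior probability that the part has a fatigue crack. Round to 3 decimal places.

With H the event that the part has a fatigue crack, the joint likelihood of the observed sequence is P(data|H) = 0.858·0.858·0.858 = 0.63163 and P(data|¬H) = 0.15·0.15·0.15 = 0.0033750.
Bayes: P(H|data) = 0.271·0.63163 / (0.271·0.63163 + 0.729·0.0033750) = 0.17117/0.17363 = 0.9858.

Posterior P(H) ≈ 0.986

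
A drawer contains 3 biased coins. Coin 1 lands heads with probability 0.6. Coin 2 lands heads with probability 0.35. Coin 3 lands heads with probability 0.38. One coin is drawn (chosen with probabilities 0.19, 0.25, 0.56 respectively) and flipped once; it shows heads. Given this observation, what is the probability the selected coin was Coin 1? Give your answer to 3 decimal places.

P(heads|C1) = 0.6; P(heads|C2) = 0.35; P(heads|C3) = 0.38.
Prior × likelihood for each source: 0.19·0.6=0.1140, 0.25·0.35=0.08750, 0.56·0.38=0.2128. Summing gives P(heads) = 0.41430.
P(Coin 1 | heads) = 0.1140 / 0.41430 = 0.275.

Posterior probability ≈ 0.275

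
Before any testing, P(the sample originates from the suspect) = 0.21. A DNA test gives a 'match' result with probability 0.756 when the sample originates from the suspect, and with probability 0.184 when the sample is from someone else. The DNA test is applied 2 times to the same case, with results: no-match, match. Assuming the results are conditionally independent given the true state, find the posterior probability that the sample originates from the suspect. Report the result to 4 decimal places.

With H the event that the sample originates from the suspect, the joint likelihood of the observed sequence is P(data|H) = 0.244·0.756 = 0.18446 and P(data|¬H) = 0.816·0.184 = 0.15014.
Bayes: P(H|data) = 0.21·0.18446 / (0.21·0.18446 + 0.79·0.15014) = 0.038737/0.15735 = 0.2462.

Posterior P(H) ≈ 0.2462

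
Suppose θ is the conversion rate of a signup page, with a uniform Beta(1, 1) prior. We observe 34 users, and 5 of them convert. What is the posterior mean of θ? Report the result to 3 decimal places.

Observing 5 successes and 29 failures updates Beta(1, 1) by adding the success and failure counts to the two shape parameters: α = 1+5 = 6, β = 1+29 = 30.
E[θ | data] = 6/(6+30) = 0.167.

Posterior mean ≈ 0.167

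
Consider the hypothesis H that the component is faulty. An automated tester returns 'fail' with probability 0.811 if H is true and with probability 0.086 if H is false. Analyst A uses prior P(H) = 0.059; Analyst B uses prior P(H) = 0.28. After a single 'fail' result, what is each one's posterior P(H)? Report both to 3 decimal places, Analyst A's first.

Analyst A: 0.372; Analyst B: 0.786

P('+'|H) = 0.811, P('+'|¬H) = 0.086.
Analyst A: numerator 0.811·0.059 = 0.047849; evidence = 0.047849+0.086·0.941 = 0.12878; posterior = 0.372.
Analyst B: numerator 0.811·0.28 = 0.22708; evidence = 0.22708+0.086·0.72 = 0.28900; posterior = 0.786.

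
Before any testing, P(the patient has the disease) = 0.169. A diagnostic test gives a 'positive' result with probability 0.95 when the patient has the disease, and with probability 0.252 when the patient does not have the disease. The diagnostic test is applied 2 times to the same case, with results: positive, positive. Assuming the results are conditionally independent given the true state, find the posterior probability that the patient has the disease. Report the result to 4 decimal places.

Posterior P(H) ≈ 0.7429

Let H be the event that the patient has the disease; start with P(H) = 0.169. P('positive'|H) = 0.95, P('positive'|¬H) = 0.252.
Update on result 1 ('positive'): P(H) ← 0.95·0.1690 / (0.95·0.1690 + 0.252·0.8310) = 0.16055/0.36996 = 0.4340.
Update on result 2 ('positive'): P(H) ← 0.95·0.4340 / (0.95·0.4340 + 0.252·0.5660) = 0.41227/0.55491 = 0.7429.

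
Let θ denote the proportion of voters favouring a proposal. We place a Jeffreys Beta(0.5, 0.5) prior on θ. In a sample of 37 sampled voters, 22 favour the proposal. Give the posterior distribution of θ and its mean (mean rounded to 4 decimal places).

Posterior: Beta(22.5, 15.5); mean ≈ 0.5921

Observing 22 successes and 15 failures updates Beta(0.5, 0.5) by adding the success and failure counts to the two shape parameters: α = 0.5+22 = 22.5, β = 0.5+15 = 15.5.
E[θ | data] = 22.5/(22.5+15.5) = 0.5921.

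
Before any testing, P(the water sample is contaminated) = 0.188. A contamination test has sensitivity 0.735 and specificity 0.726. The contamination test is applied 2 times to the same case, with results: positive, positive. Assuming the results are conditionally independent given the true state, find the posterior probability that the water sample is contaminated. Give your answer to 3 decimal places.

Posterior P(H) ≈ 0.625

With H the event that the water sample is contaminated, the joint likelihood of the observed sequence is P(data|H) = 0.735·0.735 = 0.54022 and P(data|¬H) = 0.274·0.274 = 0.075076.
Bayes: P(H|data) = 0.188·0.54022 / (0.188·0.54022 + 0.812·0.075076) = 0.10156/0.16252 = 0.6249.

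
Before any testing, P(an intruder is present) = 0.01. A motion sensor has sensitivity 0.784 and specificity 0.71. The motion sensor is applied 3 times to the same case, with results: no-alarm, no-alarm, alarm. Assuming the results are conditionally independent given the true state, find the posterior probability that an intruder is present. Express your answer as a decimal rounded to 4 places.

Posterior P(H) ≈ 0.0025

With H the event that an intruder is present, the joint likelihood of the observed sequence is P(data|H) = 0.216·0.216·0.784 = 0.036578 and P(data|¬H) = 0.71·0.71·0.29 = 0.14619.
Bayes: P(H|data) = 0.01·0.036578 / (0.01·0.036578 + 0.99·0.14619) = 0.00036578/0.14509 = 0.0025.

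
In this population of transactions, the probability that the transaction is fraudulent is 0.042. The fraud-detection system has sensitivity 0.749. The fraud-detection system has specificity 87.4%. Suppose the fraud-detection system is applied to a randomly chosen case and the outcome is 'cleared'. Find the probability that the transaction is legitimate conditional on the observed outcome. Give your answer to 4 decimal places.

P(¬H | E) ≈ 0.9876

Write H for 'the transaction is fraudulent'. Prior odds H:¬H = 0.042/0.958 = 0.043841. For the 'cleared' outcome, the likelihood ratio is 0.251/0.874 = 0.28719.
Posterior odds = 0.043841 × 0.28719 = 0.012591, so P(H|E) = 0.012591/(1+0.012591) = 0.0124. Then P(¬H|E) = 1 − 0.0124 = 0.9876.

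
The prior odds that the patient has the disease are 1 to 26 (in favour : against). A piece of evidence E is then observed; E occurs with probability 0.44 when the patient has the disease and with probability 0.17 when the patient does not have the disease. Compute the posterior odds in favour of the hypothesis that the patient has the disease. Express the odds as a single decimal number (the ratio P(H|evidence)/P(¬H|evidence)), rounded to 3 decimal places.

Prior odds = 1/26 = 0.038462. In log-odds, ln(0.038462) = -3.2581.
Add log likelihood ratio: ln(2.5882) = 0.95098.
Posterior log-odds = -2.3071, so posterior odds = exp(-2.3071) = 0.099548.

Posterior odds ≈ 0.100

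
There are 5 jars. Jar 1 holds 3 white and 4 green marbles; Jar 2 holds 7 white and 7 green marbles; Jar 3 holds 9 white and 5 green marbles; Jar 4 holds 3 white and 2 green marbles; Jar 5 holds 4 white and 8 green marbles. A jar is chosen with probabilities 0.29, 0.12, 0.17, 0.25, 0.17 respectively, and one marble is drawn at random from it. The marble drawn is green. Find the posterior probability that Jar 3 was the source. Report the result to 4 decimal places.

Posterior probability ≈ 0.1215

Tabulate prior·likelihood by source: [1] prior 0.29, lik 0.5714, product 0.1657; [2] prior 0.12, lik 0.5, product 0.06000; [3] prior 0.17, lik 0.3571, product 0.06071; [4] prior 0.25, lik 0.4, product 0.1000; [5] prior 0.17, lik 0.6667, product 0.1133.
Normalizing constant = 0.49976; the posterior for Jar 3 is its product over the sum, 0.06071/0.49976 = 0.1215.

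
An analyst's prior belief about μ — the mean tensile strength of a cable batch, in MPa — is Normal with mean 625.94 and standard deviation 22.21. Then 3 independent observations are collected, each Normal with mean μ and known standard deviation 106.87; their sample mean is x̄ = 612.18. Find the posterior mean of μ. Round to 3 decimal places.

Posterior mean ≈ 624.362

With known σ, the Normal prior is conjugate. Weight on the data is w = (n/σ²)/(n/σ² + 1/τ₀²) = 0.00026267/(0.00026267+0.00202723) = 0.11471.
Posterior mean = w·x̄ + (1−w)·μ₀ = 0.11471·612.18 + 0.88529·625.94 = 624.362.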